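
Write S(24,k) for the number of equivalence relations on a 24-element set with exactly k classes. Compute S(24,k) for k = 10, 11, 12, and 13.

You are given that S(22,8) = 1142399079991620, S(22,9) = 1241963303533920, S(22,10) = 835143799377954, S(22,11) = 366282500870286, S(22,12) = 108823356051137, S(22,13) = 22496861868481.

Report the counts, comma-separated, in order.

row 23: T[23][9]=9·1241963303533920+1142399079991620=12320068811796900  T[23][10]=10·835143799377954+1241963303533920=9593401297313460  T[23][11]=11·366282500870286+835143799377954=4864251308951100  T[23][12]=12·108823356051137+366282500870286=1672162773483930  T[23][13]=13·22496861868481+108823356051137=401282560341390
row 24: T[24][10]=10·9593401297313460+12320068811796900=108254081784931500  T[24][11]=11·4864251308951100+9593401297313460=63100165695775560  T[24][12]=12·1672162773483930+4864251308951100=24930204590758260  T[24][13]=13·401282560341390+1672162773483930=6888836057922000
Read S(24,10) = 108254081784931500, S(24,11) = 63100165695775560, S(24,12) = 24930204590758260, S(24,13) = 6888836057922000.

108254081784931500, 63100165695775560, 24930204590758260, 6888836057922000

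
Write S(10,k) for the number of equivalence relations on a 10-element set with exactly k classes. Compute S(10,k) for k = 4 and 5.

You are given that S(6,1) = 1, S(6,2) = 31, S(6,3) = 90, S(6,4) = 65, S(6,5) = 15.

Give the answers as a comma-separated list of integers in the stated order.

34105, 42525

r7: T_7,1=1×1+0=1; T_7,2=2×31+1=63; T_7,3=3×90+31=301; T_7,4=4×65+90=350; T_7,5=5×15+65=140
r8: T_8,2=2×63+1=127; T_8,3=3×301+63=966; T_8,4=4×350+301=1701; T_8,5=5×140+350=1050
r9: T_9,3=3×966+127=3025; T_9,4=4×1701+966=7770; T_9,5=5×1050+1701=6951
r10: T_10,4=4×7770+3025=34105; T_10,5=5×6951+7770=42525
Read S(10,4) = 34105, S(10,5) = 42525.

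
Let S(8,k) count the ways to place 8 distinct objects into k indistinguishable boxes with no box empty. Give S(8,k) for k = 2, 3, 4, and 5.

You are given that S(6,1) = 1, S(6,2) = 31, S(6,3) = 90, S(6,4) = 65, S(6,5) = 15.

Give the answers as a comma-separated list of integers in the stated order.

127, 966, 1701, 1050

@7  (7,1):1·1+0→1, (7,2):31·2+1→63, (7,3):90·3+31→301, (7,4):65·4+90→350, (7,5):15·5+65→140
@8  (8,2):63·2+1→127, (8,3):301·3+63→966, (8,4):350·4+301→1701, (8,5):140·5+350→1050
Read S(8,2) = 127, S(8,3) = 966, S(8,4) = 1701, S(8,5) = 1050.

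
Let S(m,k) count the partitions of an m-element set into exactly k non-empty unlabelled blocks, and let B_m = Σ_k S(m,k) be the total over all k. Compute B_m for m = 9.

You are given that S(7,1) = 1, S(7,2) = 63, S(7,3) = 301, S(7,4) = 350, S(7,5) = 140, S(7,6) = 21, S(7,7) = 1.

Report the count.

21147

[8] T[8,1]:1*1+0=1 · T[8,2]:2*63+1=127 · T[8,3]:3*301+63=966 · T[8,4]:4*350+301=1701 · T[8,5]:5*140+350=1050 · T[8,6]:6*21+140=266 · T[8,7]:7*1+21=28 · T[8,8]:8*0+1=1
[9] T[9,1]:1*1+0=1 · T[9,2]:2*127+1=255 · T[9,3]:3*966+127=3025 · T[9,4]:4*1701+966=7770 · T[9,5]:5*1050+1701=6951 · T[9,6]:6*266+1050=2646 · T[9,7]:7*28+266=462 · T[9,8]:8*1+28=36 · T[9,9]:9*0+1=1
B_9 = ΣS(9,k) = 1+255+3025+7770+6951+2646+462+36+1 = 21147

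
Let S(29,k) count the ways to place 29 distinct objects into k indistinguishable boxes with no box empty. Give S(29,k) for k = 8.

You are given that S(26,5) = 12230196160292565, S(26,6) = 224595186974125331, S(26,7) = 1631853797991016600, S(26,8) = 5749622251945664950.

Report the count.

i=27: T(27,6)=12230196160292565+6·224595186974125331=1359801318005044551 | T(27,7)=224595186974125331+7·1631853797991016600=11647571772911241531 | T(27,8)=1631853797991016600+8·5749622251945664950=47628831813556336200
i=28: T(28,7)=1359801318005044551+7·11647571772911241531=82892803728383735268 | T(28,8)=11647571772911241531+8·47628831813556336200=392678226281361931131
i=29: T(29,8)=82892803728383735268+8·392678226281361931131=3224318613979279184316
Read S(29,8) = 3224318613979279184316.

3224318613979279184316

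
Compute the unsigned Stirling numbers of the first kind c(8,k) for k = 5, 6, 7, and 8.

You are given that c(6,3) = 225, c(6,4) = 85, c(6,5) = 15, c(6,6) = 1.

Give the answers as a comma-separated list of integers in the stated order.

row 7: T[7][4]=6·85+225=735  T[7][5]=6·15+85=175  T[7][6]=6·1+15=21  T[7][7]=6·0+1=1
row 8: T[8][5]=7·175+735=1960  T[8][6]=7·21+175=322  T[8][7]=7·1+21=28  T[8][8]=7·0+1=1
Read c(8,5) = 1960, c(8,6) = 322, c(8,7) = 28, c(8,8) = 1.

1960, 322, 28, 1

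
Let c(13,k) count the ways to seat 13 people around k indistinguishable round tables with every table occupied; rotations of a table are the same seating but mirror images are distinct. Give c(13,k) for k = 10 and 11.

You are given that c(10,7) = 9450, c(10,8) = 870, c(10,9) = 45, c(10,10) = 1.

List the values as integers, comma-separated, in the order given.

@11  (11,8):870·10+9450→18150, (11,9):45·10+870→1320, (11,10):1·10+45→55, (11,11):0·10+1→1
@12  (12,9):1320·11+18150→32670, (12,10):55·11+1320→1925, (12,11):1·11+55→66
@13  (13,10):1925·12+32670→55770, (13,11):66·12+1925→2717
Read c(13,10) = 55770, c(13,11) = 2717.

55770, 2717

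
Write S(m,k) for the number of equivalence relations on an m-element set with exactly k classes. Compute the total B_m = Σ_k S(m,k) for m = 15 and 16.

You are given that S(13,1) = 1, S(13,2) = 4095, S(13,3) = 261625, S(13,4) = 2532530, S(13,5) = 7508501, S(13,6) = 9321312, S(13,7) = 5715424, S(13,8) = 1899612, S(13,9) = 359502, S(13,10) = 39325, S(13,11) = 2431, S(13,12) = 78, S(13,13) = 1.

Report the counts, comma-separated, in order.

row 14: T[14][1]=1·1+0=1  T[14][2]=2·4095+1=8191  T[14][3]=3·261625+4095=788970  T[14][4]=4·2532530+261625=10391745  T[14][5]=5·7508501+2532530=40075035  T[14][6]=6·9321312+7508501=63436373  T[14][7]=7·5715424+9321312=49329280  T[14][8]=8·1899612+5715424=20912320  T[14][9]=9·359502+1899612=5135130  T[14][10]=10·39325+359502=752752  T[14][11]=11·2431+39325=66066  T[14][12]=12·78+2431=3367  T[14][13]=13·1+78=91  T[14][14]=14·0+1=1
row 15: T[15][1]=1·1+0=1  T[15][2]=2·8191+1=16383  T[15][3]=3·788970+8191=2375101  T[15][4]=4·10391745+788970=42355950  T[15][5]=5·40075035+10391745=210766920  T[15][6]=6·63436373+40075035=420693273  T[15][7]=7·49329280+63436373=408741333  T[15][8]=8·20912320+49329280=216627840  T[15][9]=9·5135130+20912320=67128490  T[15][10]=10·752752+5135130=12662650  T[15][11]=11·66066+752752=1479478  T[15][12]=12·3367+66066=106470  T[15][13]=13·91+3367=4550  T[15][14]=14·1+91=105  T[15][15]=15·0+1=1
row 16: T[16][1]=1·1+0=1  T[16][2]=2·16383+1=32767  T[16][3]=3·2375101+16383=7141686  T[16][4]=4·42355950+2375101=171798901  T[16][5]=5·210766920+42355950=1096190550  T[16][6]=6·420693273+210766920=2734926558  T[16][7]=7·408741333+420693273=3281882604  T[16][8]=8·216627840+408741333=2141764053  T[16][9]=9·67128490+216627840=820784250  T[16][10]=10·12662650+67128490=193754990  T[16][11]=11·1479478+12662650=28936908  T[16][12]=12·106470+1479478=2757118  T[16][13]=13·4550+106470=165620  T[16][14]=14·105+4550=6020  T[16][15]=15·1+105=120  T[16][16]=16·0+1=1
B_15 = ΣS(15,k) = 1+16383+2375101+42355950+210766920+420693273+408741333+216627840+67128490+12662650+1479478+106470+4550+105+1 = 1382958545
B_16 = ΣS(16,k) = 1+32767+7141686+171798901+1096190550+2734926558+3281882604+2141764053+820784250+193754990+28936908+2757118+165620+6020+120+1 = 10480142147

1382958545, 10480142147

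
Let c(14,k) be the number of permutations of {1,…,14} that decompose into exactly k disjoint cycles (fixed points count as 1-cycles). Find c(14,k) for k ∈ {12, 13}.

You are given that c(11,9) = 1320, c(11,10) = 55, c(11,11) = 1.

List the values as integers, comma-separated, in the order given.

3731, 91

r12: T_12,10=11×55+1320=1925; T_12,11=11×1+55=66; T_12,12=11×0+1=1
r13: T_13,11=12×66+1925=2717; T_13,12=12×1+66=78; T_13,13=12×0+1=1
r14: T_14,12=13×78+2717=3731; T_14,13=13×1+78=91
Read c(14,12) = 3731, c(14,13) = 91.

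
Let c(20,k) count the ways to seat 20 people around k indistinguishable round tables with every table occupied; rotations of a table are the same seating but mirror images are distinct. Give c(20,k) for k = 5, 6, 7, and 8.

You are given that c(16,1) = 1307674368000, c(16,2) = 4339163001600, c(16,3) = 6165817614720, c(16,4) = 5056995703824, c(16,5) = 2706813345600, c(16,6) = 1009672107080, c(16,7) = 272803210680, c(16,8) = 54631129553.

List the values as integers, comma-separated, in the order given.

row 17: T[17][2]=16·4339163001600+1307674368000=70734282393600  T[17][3]=16·6165817614720+4339163001600=102992244837120  T[17][4]=16·5056995703824+6165817614720=87077748875904  T[17][5]=16·2706813345600+5056995703824=48366009233424  T[17][6]=16·1009672107080+2706813345600=18861567058880  T[17][7]=16·272803210680+1009672107080=5374523477960  T[17][8]=16·54631129553+272803210680=1146901283528
row 18: T[18][3]=17·102992244837120+70734282393600=1821602444624640  T[18][4]=17·87077748875904+102992244837120=1583313975727488  T[18][5]=17·48366009233424+87077748875904=909299905844112  T[18][6]=17·18861567058880+48366009233424=369012649234384  T[18][7]=17·5374523477960+18861567058880=110228466184200  T[18][8]=17·1146901283528+5374523477960=24871845297936
row 19: T[19][4]=18·1583313975727488+1821602444624640=30321254007719424  T[19][5]=18·909299905844112+1583313975727488=17950712280921504  T[19][6]=18·369012649234384+909299905844112=7551527592063024  T[19][7]=18·110228466184200+369012649234384=2353125040549984  T[19][8]=18·24871845297936+110228466184200=557921681547048
row 20: T[20][5]=19·17950712280921504+30321254007719424=371384787345228000  T[20][6]=19·7551527592063024+17950712280921504=161429736530118960  T[20][7]=19·2353125040549984+7551527592063024=52260903362512720  T[20][8]=19·557921681547048+2353125040549984=12953636989943896
Read c(20,5) = 371384787345228000, c(20,6) = 161429736530118960, c(20,7) = 52260903362512720, c(20,8) = 12953636989943896.

371384787345228000, 161429736530118960, 52260903362512720, 12953636989943896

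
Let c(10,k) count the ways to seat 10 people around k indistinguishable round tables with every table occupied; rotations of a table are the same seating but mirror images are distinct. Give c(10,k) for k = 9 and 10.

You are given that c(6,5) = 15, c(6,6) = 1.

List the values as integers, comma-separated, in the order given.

45, 1

row 7: T[7][6]=6·1+15=21  T[7][7]=6·0+1=1
row 8: T[8][7]=7·1+21=28  T[8][8]=7·0+1=1
row 9: T[9][8]=8·1+28=36  T[9][9]=8·0+1=1
row 10: T[10][9]=9·1+36=45  T[10][10]=9·0+1=1
Read c(10,9) = 45, c(10,10) = 1.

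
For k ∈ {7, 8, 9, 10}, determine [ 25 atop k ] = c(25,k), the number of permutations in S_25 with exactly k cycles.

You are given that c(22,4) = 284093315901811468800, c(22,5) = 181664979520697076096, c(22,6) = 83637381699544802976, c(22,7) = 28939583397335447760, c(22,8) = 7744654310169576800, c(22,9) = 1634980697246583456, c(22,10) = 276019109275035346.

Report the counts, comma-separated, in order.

i=23: T(23,5)=284093315901811468800+22·181664979520697076096=4280722865357147142912 | T(23,6)=181664979520697076096+22·83637381699544802976=2021687376910682741568 | T(23,7)=83637381699544802976+22·28939583397335447760=720308216440924653696 | T(23,8)=28939583397335447760+22·7744654310169576800=199321978221066137360 | T(23,9)=7744654310169576800+22·1634980697246583456=43714229649594412832 | T(23,10)=1634980697246583456+22·276019109275035346=7707401101297361068
i=24: T(24,6)=4280722865357147142912+23·2021687376910682741568=50779532534302850198976 | T(24,7)=2021687376910682741568+23·720308216440924653696=18588776355051949776576 | T(24,8)=720308216440924653696+23·199321978221066137360=5304713715525445812976 | T(24,9)=199321978221066137360+23·43714229649594412832=1204749260161737632496 | T(24,10)=43714229649594412832+23·7707401101297361068=220984454979433717396
i=25: T(25,7)=50779532534302850198976+24·18588776355051949776576=496910165055549644836800 | T(25,8)=18588776355051949776576+24·5304713715525445812976=145901905527662649288000 | T(25,9)=5304713715525445812976+24·1204749260161737632496=34218695959407148992880 | T(25,10)=1204749260161737632496+24·220984454979433717396=6508376179668146850000
Read c(25,7) = 496910165055549644836800, c(25,8) = 145901905527662649288000, c(25,9) = 34218695959407148992880, c(25,10) = 6508376179668146850000.

496910165055549644836800, 145901905527662649288000, 34218695959407148992880, 6508376179668146850000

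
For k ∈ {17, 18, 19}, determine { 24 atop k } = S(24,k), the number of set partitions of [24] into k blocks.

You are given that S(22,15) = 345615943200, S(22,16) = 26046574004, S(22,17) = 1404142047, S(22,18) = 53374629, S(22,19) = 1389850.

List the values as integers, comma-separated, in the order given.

1610949936915, 92484925445, 3880739170

r23: T_23,16=16×26046574004+345615943200=762361127264; T_23,17=17×1404142047+26046574004=49916988803; T_23,18=18×53374629+1404142047=2364885369; T_23,19=19×1389850+53374629=79781779
r24: T_24,17=17×49916988803+762361127264=1610949936915; T_24,18=18×2364885369+49916988803=92484925445; T_24,19=19×79781779+2364885369=3880739170
Read S(24,17) = 1610949936915, S(24,18) = 92484925445, S(24,19) = 3880739170.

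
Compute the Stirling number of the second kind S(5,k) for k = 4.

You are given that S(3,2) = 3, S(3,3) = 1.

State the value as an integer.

i=4: T(4,3)=3+3·1=6 | T(4,4)=1+4·0=1
i=5: T(5,4)=6+4·1=10
Read S(5,4) = 10.

10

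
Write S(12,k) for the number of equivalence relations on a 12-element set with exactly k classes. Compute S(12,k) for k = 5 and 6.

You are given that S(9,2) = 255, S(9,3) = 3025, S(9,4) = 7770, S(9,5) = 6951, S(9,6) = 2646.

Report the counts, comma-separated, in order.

r10: T_10,3=3×3025+255=9330; T_10,4=4×7770+3025=34105; T_10,5=5×6951+7770=42525; T_10,6=6×2646+6951=22827
r11: T_11,4=4×34105+9330=145750; T_11,5=5×42525+34105=246730; T_11,6=6×22827+42525=179487
r12: T_12,5=5×246730+145750=1379400; T_12,6=6×179487+246730=1323652
Read S(12,5) = 1379400, S(12,6) = 1323652.

1379400, 1323652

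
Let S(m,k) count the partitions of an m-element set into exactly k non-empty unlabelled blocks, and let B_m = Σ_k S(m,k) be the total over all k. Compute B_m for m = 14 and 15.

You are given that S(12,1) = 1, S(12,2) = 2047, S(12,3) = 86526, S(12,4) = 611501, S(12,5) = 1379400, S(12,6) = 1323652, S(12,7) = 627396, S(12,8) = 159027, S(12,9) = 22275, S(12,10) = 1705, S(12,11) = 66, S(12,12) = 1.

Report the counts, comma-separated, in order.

190899322, 1382958545

r13: T_13,1=1×1+0=1; T_13,2=2×2047+1=4095; T_13,3=3×86526+2047=261625; T_13,4=4×611501+86526=2532530; T_13,5=5×1379400+611501=7508501; T_13,6=6×1323652+1379400=9321312; T_13,7=7×627396+1323652=5715424; T_13,8=8×159027+627396=1899612; T_13,9=9×22275+159027=359502; T_13,10=10×1705+22275=39325; T_13,11=11×66+1705=2431; T_13,12=12×1+66=78; T_13,13=13×0+1=1
r14: T_14,1=1×1+0=1; T_14,2=2×4095+1=8191; T_14,3=3×261625+4095=788970; T_14,4=4×2532530+261625=10391745; T_14,5=5×7508501+2532530=40075035; T_14,6=6×9321312+7508501=63436373; T_14,7=7×5715424+9321312=49329280; T_14,8=8×1899612+5715424=20912320; T_14,9=9×359502+1899612=5135130; T_14,10=10×39325+359502=752752; T_14,11=11×2431+39325=66066; T_14,12=12×78+2431=3367; T_14,13=13×1+78=91; T_14,14=14×0+1=1
r15: T_15,1=1×1+0=1; T_15,2=2×8191+1=16383; T_15,3=3×788970+8191=2375101; T_15,4=4×10391745+788970=42355950; T_15,5=5×40075035+10391745=210766920; T_15,6=6×63436373+40075035=420693273; T_15,7=7×49329280+63436373=408741333; T_15,8=8×20912320+49329280=216627840; T_15,9=9×5135130+20912320=67128490; T_15,10=10×752752+5135130=12662650; T_15,11=11×66066+752752=1479478; T_15,12=12×3367+66066=106470; T_15,13=13×91+3367=4550; T_15,14=14×1+91=105; T_15,15=15×0+1=1
B_14 = ΣS(14,k) = 1+8191+788970+10391745+40075035+63436373+49329280+20912320+5135130+752752+66066+3367+91+1 = 190899322
B_15 = ΣS(15,k) = 1+16383+2375101+42355950+210766920+420693273+408741333+216627840+67128490+12662650+1479478+106470+4550+105+1 = 1382958545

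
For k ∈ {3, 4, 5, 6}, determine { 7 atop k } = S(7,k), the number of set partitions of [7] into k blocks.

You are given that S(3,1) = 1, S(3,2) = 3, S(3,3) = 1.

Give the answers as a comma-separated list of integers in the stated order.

i=4: T(4,1)=0+1·1=1 | T(4,2)=1+2·3=7 | T(4,3)=3+3·1=6 | T(4,4)=1+4·0=1
i=5: T(5,1)=0+1·1=1 | T(5,2)=1+2·7=15 | T(5,3)=7+3·6=25 | T(5,4)=6+4·1=10 | T(5,5)=1+5·0=1
i=6: T(6,2)=1+2·15=31 | T(6,3)=15+3·25=90 | T(6,4)=25+4·10=65 | T(6,5)=10+5·1=15 | T(6,6)=1+6·0=1
i=7: T(7,3)=31+3·90=301 | T(7,4)=90+4·65=350 | T(7,5)=65+5·15=140 | T(7,6)=15+6·1=21
Read S(7,3) = 301, S(7,4) = 350, S(7,5) = 140, S(7,6) = 21.

301, 350, 140, 21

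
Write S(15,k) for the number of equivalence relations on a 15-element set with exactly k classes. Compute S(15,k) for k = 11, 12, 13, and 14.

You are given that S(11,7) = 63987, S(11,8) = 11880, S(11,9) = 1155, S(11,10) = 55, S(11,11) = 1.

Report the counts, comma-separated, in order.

row 12: T[12][8]=8·11880+63987=159027  T[12][9]=9·1155+11880=22275  T[12][10]=10·55+1155=1705  T[12][11]=11·1+55=66  T[12][12]=12·0+1=1
row 13: T[13][9]=9·22275+159027=359502  T[13][10]=10·1705+22275=39325  T[13][11]=11·66+1705=2431  T[13][12]=12·1+66=78  T[13][13]=13·0+1=1
row 14: T[14][10]=10·39325+359502=752752  T[14][11]=11·2431+39325=66066  T[14][12]=12·78+2431=3367  T[14][13]=13·1+78=91  T[14][14]=14·0+1=1
row 15: T[15][11]=11·66066+752752=1479478  T[15][12]=12·3367+66066=106470  T[15][13]=13·91+3367=4550  T[15][14]=14·1+91=105
Read S(15,11) = 1479478, S(15,12) = 106470, S(15,13) = 4550, S(15,14) = 105.

1479478, 106470, 4550, 105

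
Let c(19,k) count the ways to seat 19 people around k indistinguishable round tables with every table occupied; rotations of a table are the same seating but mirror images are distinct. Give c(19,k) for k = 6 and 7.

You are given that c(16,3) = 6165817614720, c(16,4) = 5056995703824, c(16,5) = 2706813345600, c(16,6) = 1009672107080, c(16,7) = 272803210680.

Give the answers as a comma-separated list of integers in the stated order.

@17  (17,4):5056995703824·16+6165817614720→87077748875904, (17,5):2706813345600·16+5056995703824→48366009233424, (17,6):1009672107080·16+2706813345600→18861567058880, (17,7):272803210680·16+1009672107080→5374523477960
@18  (18,5):48366009233424·17+87077748875904→909299905844112, (18,6):18861567058880·17+48366009233424→369012649234384, (18,7):5374523477960·17+18861567058880→110228466184200
@19  (19,6):369012649234384·18+909299905844112→7551527592063024, (19,7):110228466184200·18+369012649234384→2353125040549984
Read c(19,6) = 7551527592063024, c(19,7) = 2353125040549984.

7551527592063024, 2353125040549984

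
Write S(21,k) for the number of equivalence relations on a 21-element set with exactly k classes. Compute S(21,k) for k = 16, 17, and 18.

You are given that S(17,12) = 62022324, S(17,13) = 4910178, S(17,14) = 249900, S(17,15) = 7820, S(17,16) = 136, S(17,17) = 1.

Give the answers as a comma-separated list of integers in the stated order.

r18: T_18,13=13×4910178+62022324=125854638; T_18,14=14×249900+4910178=8408778; T_18,15=15×7820+249900=367200; T_18,16=16×136+7820=9996; T_18,17=17×1+136=153; T_18,18=18×0+1=1
r19: T_19,14=14×8408778+125854638=243577530; T_19,15=15×367200+8408778=13916778; T_19,16=16×9996+367200=527136; T_19,17=17×153+9996=12597; T_19,18=18×1+153=171
r20: T_20,15=15×13916778+243577530=452329200; T_20,16=16×527136+13916778=22350954; T_20,17=17×12597+527136=741285; T_20,18=18×171+12597=15675
r21: T_21,16=16×22350954+452329200=809944464; T_21,17=17×741285+22350954=34952799; T_21,18=18×15675+741285=1023435
Read S(21,16) = 809944464, S(21,17) = 34952799, S(21,18) = 1023435.

809944464, 34952799, 1023435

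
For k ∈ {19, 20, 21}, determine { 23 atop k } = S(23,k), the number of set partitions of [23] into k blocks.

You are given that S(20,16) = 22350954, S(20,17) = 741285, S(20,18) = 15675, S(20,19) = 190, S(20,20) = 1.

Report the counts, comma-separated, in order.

79781779, 1859550, 28336

[21] T[21,17]:17*741285+22350954=34952799 · T[21,18]:18*15675+741285=1023435 · T[21,19]:19*190+15675=19285 · T[21,20]:20*1+190=210 · T[21,21]:21*0+1=1
[22] T[22,18]:18*1023435+34952799=53374629 · T[22,19]:19*19285+1023435=1389850 · T[22,20]:20*210+19285=23485 · T[22,21]:21*1+210=231
[23] T[23,19]:19*1389850+53374629=79781779 · T[23,20]:20*23485+1389850=1859550 · T[23,21]:21*231+23485=28336
Read S(23,19) = 79781779, S(23,20) = 1859550, S(23,21) = 28336.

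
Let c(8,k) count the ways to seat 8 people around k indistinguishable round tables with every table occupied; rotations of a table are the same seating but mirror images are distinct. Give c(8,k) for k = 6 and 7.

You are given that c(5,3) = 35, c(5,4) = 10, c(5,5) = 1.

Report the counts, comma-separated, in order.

322, 28

@6  (6,4):10·5+35→85, (6,5):1·5+10→15, (6,6):0·5+1→1
@7  (7,5):15·6+85→175, (7,6):1·6+15→21, (7,7):0·6+1→1
@8  (8,6):21·7+175→322, (8,7):1·7+21→28
Read c(8,6) = 322, c(8,7) = 28.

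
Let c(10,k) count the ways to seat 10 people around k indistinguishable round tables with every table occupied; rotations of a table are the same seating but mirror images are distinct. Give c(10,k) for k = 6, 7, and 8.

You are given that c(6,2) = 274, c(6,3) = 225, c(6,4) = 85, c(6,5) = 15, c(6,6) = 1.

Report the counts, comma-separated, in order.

63273, 9450, 870

row 7: T[7][3]=6·225+274=1624  T[7][4]=6·85+225=735  T[7][5]=6·15+85=175  T[7][6]=6·1+15=21  T[7][7]=6·0+1=1
row 8: T[8][4]=7·735+1624=6769  T[8][5]=7·175+735=1960  T[8][6]=7·21+175=322  T[8][7]=7·1+21=28  T[8][8]=7·0+1=1
row 9: T[9][5]=8·1960+6769=22449  T[9][6]=8·322+1960=4536  T[9][7]=8·28+322=546  T[9][8]=8·1+28=36
row 10: T[10][6]=9·4536+22449=63273  T[10][7]=9·546+4536=9450  T[10][8]=9·36+546=870
Read c(10,6) = 63273, c(10,7) = 9450, c(10,8) = 870.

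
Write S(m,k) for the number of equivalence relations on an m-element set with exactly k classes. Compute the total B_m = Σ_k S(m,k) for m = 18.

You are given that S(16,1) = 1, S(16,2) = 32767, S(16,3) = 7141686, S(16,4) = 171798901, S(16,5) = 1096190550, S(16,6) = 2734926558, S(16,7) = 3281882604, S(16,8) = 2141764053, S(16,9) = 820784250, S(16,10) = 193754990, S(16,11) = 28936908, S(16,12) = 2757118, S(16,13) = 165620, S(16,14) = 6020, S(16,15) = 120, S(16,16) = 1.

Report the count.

[17] T[17,1]:1*1+0=1 · T[17,2]:2*32767+1=65535 · T[17,3]:3*7141686+32767=21457825 · T[17,4]:4*171798901+7141686=694337290 · T[17,5]:5*1096190550+171798901=5652751651 · T[17,6]:6*2734926558+1096190550=17505749898 · T[17,7]:7*3281882604+2734926558=25708104786 · T[17,8]:8*2141764053+3281882604=20415995028 · T[17,9]:9*820784250+2141764053=9528822303 · T[17,10]:10*193754990+820784250=2758334150 · T[17,11]:11*28936908+193754990=512060978 · T[17,12]:12*2757118+28936908=62022324 · T[17,13]:13*165620+2757118=4910178 · T[17,14]:14*6020+165620=249900 · T[17,15]:15*120+6020=7820 · T[17,16]:16*1+120=136 · T[17,17]:17*0+1=1
[18] T[18,1]:1*1+0=1 · T[18,2]:2*65535+1=131071 · T[18,3]:3*21457825+65535=64439010 · T[18,4]:4*694337290+21457825=2798806985 · T[18,5]:5*5652751651+694337290=28958095545 · T[18,6]:6*17505749898+5652751651=110687251039 · T[18,7]:7*25708104786+17505749898=197462483400 · T[18,8]:8*20415995028+25708104786=189036065010 · T[18,9]:9*9528822303+20415995028=106175395755 · T[18,10]:10*2758334150+9528822303=37112163803 · T[18,11]:11*512060978+2758334150=8391004908 · T[18,12]:12*62022324+512060978=1256328866 · T[18,13]:13*4910178+62022324=125854638 · T[18,14]:14*249900+4910178=8408778 · T[18,15]:15*7820+249900=367200 · T[18,16]:16*136+7820=9996 · T[18,17]:17*1+136=153 · T[18,18]:18*0+1=1
B_18 = ΣS(18,k) = 1+131071+64439010+2798806985+28958095545+110687251039+197462483400+189036065010+106175395755+37112163803+8391004908+1256328866+125854638+8408778+367200+9996+153+1 = 682076806159

682076806159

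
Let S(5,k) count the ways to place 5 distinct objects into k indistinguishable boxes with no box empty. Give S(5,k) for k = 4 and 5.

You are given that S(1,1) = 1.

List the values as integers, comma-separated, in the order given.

i=2: T(2,1)=0+1·1=1 | T(2,2)=1+2·0=1
i=3: T(3,2)=1+2·1=3 | T(3,3)=1+3·0=1
i=4: T(4,3)=3+3·1=6 | T(4,4)=1+4·0=1
i=5: T(5,4)=6+4·1=10 | T(5,5)=1+5·0=1
Read S(5,4) = 10, S(5,5) = 1.

10, 1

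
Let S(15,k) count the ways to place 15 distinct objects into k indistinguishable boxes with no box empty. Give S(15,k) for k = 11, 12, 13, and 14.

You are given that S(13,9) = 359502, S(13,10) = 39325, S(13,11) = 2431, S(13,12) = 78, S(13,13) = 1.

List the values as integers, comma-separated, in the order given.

row 14: T[14][10]=10·39325+359502=752752  T[14][11]=11·2431+39325=66066  T[14][12]=12·78+2431=3367  T[14][13]=13·1+78=91  T[14][14]=14·0+1=1
row 15: T[15][11]=11·66066+752752=1479478  T[15][12]=12·3367+66066=106470  T[15][13]=13·91+3367=4550  T[15][14]=14·1+91=105
Read S(15,11) = 1479478, S(15,12) = 106470, S(15,13) = 4550, S(15,14) = 105.

1479478, 106470, 4550, 105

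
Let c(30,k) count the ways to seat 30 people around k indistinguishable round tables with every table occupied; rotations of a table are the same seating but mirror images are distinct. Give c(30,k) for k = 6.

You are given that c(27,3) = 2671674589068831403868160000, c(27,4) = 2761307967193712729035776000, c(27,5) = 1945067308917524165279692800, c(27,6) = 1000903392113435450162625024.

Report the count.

r28: T_28,4=27×2761307967193712729035776000+2671674589068831403868160000=77226989703299075087834112000; T_28,5=27×1945067308917524165279692800+2761307967193712729035776000=55278125307966865191587481600; T_28,6=27×1000903392113435450162625024+1945067308917524165279692800=28969458895980281319670568448
r29: T_29,5=28×55278125307966865191587481600+77226989703299075087834112000=1625014498326371300452283596800; T_29,6=28×28969458895980281319670568448+55278125307966865191587481600=866422974395414742142363398144
r30: T_30,6=29×866422974395414742142363398144+1625014498326371300452283596800=26751280755793398822580822142976
Read c(30,6) = 26751280755793398822580822142976.

26751280755793398822580822142976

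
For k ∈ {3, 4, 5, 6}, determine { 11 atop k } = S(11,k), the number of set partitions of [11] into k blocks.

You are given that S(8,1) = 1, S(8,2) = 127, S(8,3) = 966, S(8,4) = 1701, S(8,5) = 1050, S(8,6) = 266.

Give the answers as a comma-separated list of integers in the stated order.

28501, 145750, 246730, 179487

@9  (9,1):1·1+0→1, (9,2):127·2+1→255, (9,3):966·3+127→3025, (9,4):1701·4+966→7770, (9,5):1050·5+1701→6951, (9,6):266·6+1050→2646
@10  (10,2):255·2+1→511, (10,3):3025·3+255→9330, (10,4):7770·4+3025→34105, (10,5):6951·5+7770→42525, (10,6):2646·6+6951→22827
@11  (11,3):9330·3+511→28501, (11,4):34105·4+9330→145750, (11,5):42525·5+34105→246730, (11,6):22827·6+42525→179487
Read S(11,3) = 28501, S(11,4) = 145750, S(11,5) = 246730, S(11,6) = 179487.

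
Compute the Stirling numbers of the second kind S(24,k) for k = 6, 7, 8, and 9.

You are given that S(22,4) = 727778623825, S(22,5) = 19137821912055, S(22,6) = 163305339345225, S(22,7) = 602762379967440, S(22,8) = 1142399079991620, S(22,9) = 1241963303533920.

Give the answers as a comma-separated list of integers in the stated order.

@23  (23,5):19137821912055·5+727778623825→96416888184100, (23,6):163305339345225·6+19137821912055→998969857983405, (23,7):602762379967440·7+163305339345225→4382641999117305, (23,8):1142399079991620·8+602762379967440→9741955019900400, (23,9):1241963303533920·9+1142399079991620→12320068811796900
@24  (24,6):998969857983405·6+96416888184100→6090236036084530, (24,7):4382641999117305·7+998969857983405→31677463851804540, (24,8):9741955019900400·8+4382641999117305→82318282158320505, (24,9):12320068811796900·9+9741955019900400→120622574326072500
Read S(24,6) = 6090236036084530, S(24,7) = 31677463851804540, S(24,8) = 82318282158320505, S(24,9) = 120622574326072500.

6090236036084530, 31677463851804540, 82318282158320505, 120622574326072500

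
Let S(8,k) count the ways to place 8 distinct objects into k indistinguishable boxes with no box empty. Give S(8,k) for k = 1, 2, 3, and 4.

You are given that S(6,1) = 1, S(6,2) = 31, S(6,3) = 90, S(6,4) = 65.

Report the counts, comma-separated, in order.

1, 127, 966, 1701

i=7: T(7,1)=0+1·1=1 | T(7,2)=1+2·31=63 | T(7,3)=31+3·90=301 | T(7,4)=90+4·65=350
i=8: T(8,1)=0+1·1=1 | T(8,2)=1+2·63=127 | T(8,3)=63+3·301=966 | T(8,4)=301+4·350=1701
Read S(8,1) = 1, S(8,2) = 127, S(8,3) = 966, S(8,4) = 1701.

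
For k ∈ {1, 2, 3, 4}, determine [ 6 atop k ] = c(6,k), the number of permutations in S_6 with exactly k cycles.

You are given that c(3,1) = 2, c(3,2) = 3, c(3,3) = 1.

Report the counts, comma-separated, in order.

row 4: T[4][1]=3·2+0=6  T[4][2]=3·3+2=11  T[4][3]=3·1+3=6  T[4][4]=3·0+1=1
row 5: T[5][1]=4·6+0=24  T[5][2]=4·11+6=50  T[5][3]=4·6+11=35  T[5][4]=4·1+6=10
row 6: T[6][1]=5·24+0=120  T[6][2]=5·50+24=274  T[6][3]=5·35+50=225  T[6][4]=5·10+35=85
Read c(6,1) = 120, c(6,2) = 274, c(6,3) = 225, c(6,4) = 85.

120, 274, 225, 85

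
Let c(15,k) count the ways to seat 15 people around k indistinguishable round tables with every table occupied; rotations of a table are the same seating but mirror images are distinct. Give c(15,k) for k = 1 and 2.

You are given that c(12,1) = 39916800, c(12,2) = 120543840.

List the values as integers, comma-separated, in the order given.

i=13: T(13,1)=0+12·39916800=479001600 | T(13,2)=39916800+12·120543840=1486442880
i=14: T(14,1)=0+13·479001600=6227020800 | T(14,2)=479001600+13·1486442880=19802759040
i=15: T(15,1)=0+14·6227020800=87178291200 | T(15,2)=6227020800+14·19802759040=283465647360
Read c(15,1) = 87178291200, c(15,2) = 283465647360.

87178291200, 283465647360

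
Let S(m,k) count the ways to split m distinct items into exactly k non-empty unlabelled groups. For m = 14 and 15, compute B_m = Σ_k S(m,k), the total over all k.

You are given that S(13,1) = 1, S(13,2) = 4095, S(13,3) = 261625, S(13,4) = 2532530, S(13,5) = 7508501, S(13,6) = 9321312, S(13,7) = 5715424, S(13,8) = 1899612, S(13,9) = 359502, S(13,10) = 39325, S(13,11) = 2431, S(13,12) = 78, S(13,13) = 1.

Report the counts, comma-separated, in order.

190899322, 1382958545

@14  (14,1):1·1+0→1, (14,2):4095·2+1→8191, (14,3):261625·3+4095→788970, (14,4):2532530·4+261625→10391745, (14,5):7508501·5+2532530→40075035, (14,6):9321312·6+7508501→63436373, (14,7):5715424·7+9321312→49329280, (14,8):1899612·8+5715424→20912320, (14,9):359502·9+1899612→5135130, (14,10):39325·10+359502→752752, (14,11):2431·11+39325→66066, (14,12):78·12+2431→3367, (14,13):1·13+78→91, (14,14):0·14+1→1
@15  (15,1):1·1+0→1, (15,2):8191·2+1→16383, (15,3):788970·3+8191→2375101, (15,4):10391745·4+788970→42355950, (15,5):40075035·5+10391745→210766920, (15,6):63436373·6+40075035→420693273, (15,7):49329280·7+63436373→408741333, (15,8):20912320·8+49329280→216627840, (15,9):5135130·9+20912320→67128490, (15,10):752752·10+5135130→12662650, (15,11):66066·11+752752→1479478, (15,12):3367·12+66066→106470, (15,13):91·13+3367→4550, (15,14):1·14+91→105, (15,15):0·15+1→1
B_14 = ΣS(14,k) = 1+8191+788970+10391745+40075035+63436373+49329280+20912320+5135130+752752+66066+3367+91+1 = 190899322
B_15 = ΣS(15,k) = 1+16383+2375101+42355950+210766920+420693273+408741333+216627840+67128490+12662650+1479478+106470+4550+105+1 = 1382958545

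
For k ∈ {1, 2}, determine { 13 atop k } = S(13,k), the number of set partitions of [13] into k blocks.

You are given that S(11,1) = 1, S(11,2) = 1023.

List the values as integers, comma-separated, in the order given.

1, 4095

row 12: T[12][1]=1·1+0=1  T[12][2]=2·1023+1=2047
row 13: T[13][1]=1·1+0=1  T[13][2]=2·2047+1=4095
Read S(13,1) = 1, S(13,2) = 4095.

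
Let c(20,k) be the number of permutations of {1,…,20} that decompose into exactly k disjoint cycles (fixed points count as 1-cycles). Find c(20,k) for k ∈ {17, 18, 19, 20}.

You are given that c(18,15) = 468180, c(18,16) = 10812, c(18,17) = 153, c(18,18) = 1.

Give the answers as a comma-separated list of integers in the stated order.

920550, 16815, 190, 1

r19: T_19,16=18×10812+468180=662796; T_19,17=18×153+10812=13566; T_19,18=18×1+153=171; T_19,19=18×0+1=1
r20: T_20,17=19×13566+662796=920550; T_20,18=19×171+13566=16815; T_20,19=19×1+171=190; T_20,20=19×0+1=1
Read c(20,17) = 920550, c(20,18) = 16815, c(20,19) = 190, c(20,20) = 1.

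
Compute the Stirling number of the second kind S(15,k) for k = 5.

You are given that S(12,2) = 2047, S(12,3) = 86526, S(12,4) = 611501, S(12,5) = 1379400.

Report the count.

210766920

i=13: T(13,3)=2047+3·86526=261625 | T(13,4)=86526+4·611501=2532530 | T(13,5)=611501+5·1379400=7508501
i=14: T(14,4)=261625+4·2532530=10391745 | T(14,5)=2532530+5·7508501=40075035
i=15: T(15,5)=10391745+5·40075035=210766920
Read S(15,5) = 210766920.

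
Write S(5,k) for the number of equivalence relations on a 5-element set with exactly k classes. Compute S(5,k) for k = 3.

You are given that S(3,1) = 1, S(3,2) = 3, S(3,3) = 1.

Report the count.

r4: T_4,2=2×3+1=7; T_4,3=3×1+3=6
r5: T_5,3=3×6+7=25
Read S(5,3) = 25.

25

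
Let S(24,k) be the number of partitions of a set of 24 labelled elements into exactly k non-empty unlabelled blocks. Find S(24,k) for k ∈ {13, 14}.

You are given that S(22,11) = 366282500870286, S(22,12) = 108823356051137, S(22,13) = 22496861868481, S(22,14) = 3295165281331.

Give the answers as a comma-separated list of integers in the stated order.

[23] T[23,12]:12*108823356051137+366282500870286=1672162773483930 · T[23,13]:13*22496861868481+108823356051137=401282560341390 · T[23,14]:14*3295165281331+22496861868481=68629175807115
[24] T[24,13]:13*401282560341390+1672162773483930=6888836057922000 · T[24,14]:14*68629175807115+401282560341390=1362091021641000
Read S(24,13) = 6888836057922000, S(24,14) = 1362091021641000.

6888836057922000, 1362091021641000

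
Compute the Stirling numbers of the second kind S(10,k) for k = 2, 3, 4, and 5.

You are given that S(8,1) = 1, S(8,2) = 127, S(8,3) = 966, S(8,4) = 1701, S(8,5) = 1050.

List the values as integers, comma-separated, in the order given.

@9  (9,1):1·1+0→1, (9,2):127·2+1→255, (9,3):966·3+127→3025, (9,4):1701·4+966→7770, (9,5):1050·5+1701→6951
@10  (10,2):255·2+1→511, (10,3):3025·3+255→9330, (10,4):7770·4+3025→34105, (10,5):6951·5+7770→42525
Read S(10,2) = 511, S(10,3) = 9330, S(10,4) = 34105, S(10,5) = 42525.

511, 9330, 34105, 42525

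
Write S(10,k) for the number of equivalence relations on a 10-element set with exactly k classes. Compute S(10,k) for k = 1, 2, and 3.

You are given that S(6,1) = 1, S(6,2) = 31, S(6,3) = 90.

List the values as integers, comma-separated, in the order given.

1, 511, 9330

row 7: T[7][1]=1·1+0=1  T[7][2]=2·31+1=63  T[7][3]=3·90+31=301
row 8: T[8][1]=1·1+0=1  T[8][2]=2·63+1=127  T[8][3]=3·301+63=966
row 9: T[9][1]=1·1+0=1  T[9][2]=2·127+1=255  T[9][3]=3·966+127=3025
row 10: T[10][1]=1·1+0=1  T[10][2]=2·255+1=511  T[10][3]=3·3025+255=9330
Read S(10,1) = 1, S(10,2) = 511, S(10,3) = 9330.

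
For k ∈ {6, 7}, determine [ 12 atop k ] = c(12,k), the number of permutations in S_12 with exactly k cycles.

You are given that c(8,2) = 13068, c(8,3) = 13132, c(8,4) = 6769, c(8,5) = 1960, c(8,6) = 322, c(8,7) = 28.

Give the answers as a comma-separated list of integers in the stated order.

13339535, 2637558

i=9: T(9,3)=13068+8·13132=118124 | T(9,4)=13132+8·6769=67284 | T(9,5)=6769+8·1960=22449 | T(9,6)=1960+8·322=4536 | T(9,7)=322+8·28=546
i=10: T(10,4)=118124+9·67284=723680 | T(10,5)=67284+9·22449=269325 | T(10,6)=22449+9·4536=63273 | T(10,7)=4536+9·546=9450
i=11: T(11,5)=723680+10·269325=3416930 | T(11,6)=269325+10·63273=902055 | T(11,7)=63273+10·9450=157773
i=12: T(12,6)=3416930+11·902055=13339535 | T(12,7)=902055+11·157773=2637558
Read c(12,6) = 13339535, c(12,7) = 2637558.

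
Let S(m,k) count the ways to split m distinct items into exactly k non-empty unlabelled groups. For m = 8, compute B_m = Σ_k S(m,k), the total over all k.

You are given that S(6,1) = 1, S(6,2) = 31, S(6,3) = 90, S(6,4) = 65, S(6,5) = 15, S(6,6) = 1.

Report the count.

4140

r7: T_7,1=1×1+0=1; T_7,2=2×31+1=63; T_7,3=3×90+31=301; T_7,4=4×65+90=350; T_7,5=5×15+65=140; T_7,6=6×1+15=21; T_7,7=7×0+1=1
r8: T_8,1=1×1+0=1; T_8,2=2×63+1=127; T_8,3=3×301+63=966; T_8,4=4×350+301=1701; T_8,5=5×140+350=1050; T_8,6=6×21+140=266; T_8,7=7×1+21=28; T_8,8=8×0+1=1
B_8 = ΣS(8,k) = 1+127+966+1701+1050+266+28+1 = 4140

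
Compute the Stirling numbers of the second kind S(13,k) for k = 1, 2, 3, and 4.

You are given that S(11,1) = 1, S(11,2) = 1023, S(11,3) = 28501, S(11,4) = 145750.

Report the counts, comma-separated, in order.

1, 4095, 261625, 2532530

row 12: T[12][1]=1·1+0=1  T[12][2]=2·1023+1=2047  T[12][3]=3·28501+1023=86526  T[12][4]=4·145750+28501=611501
row 13: T[13][1]=1·1+0=1  T[13][2]=2·2047+1=4095  T[13][3]=3·86526+2047=261625  T[13][4]=4·611501+86526=2532530
Read S(13,1) = 1, S(13,2) = 4095, S(13,3) = 261625, S(13,4) = 2532530.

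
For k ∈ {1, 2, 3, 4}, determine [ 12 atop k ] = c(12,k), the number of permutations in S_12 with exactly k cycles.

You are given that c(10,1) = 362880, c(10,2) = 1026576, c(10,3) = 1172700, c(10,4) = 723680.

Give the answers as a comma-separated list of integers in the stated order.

r11: T_11,1=10×362880+0=3628800; T_11,2=10×1026576+362880=10628640; T_11,3=10×1172700+1026576=12753576; T_11,4=10×723680+1172700=8409500
r12: T_12,1=11×3628800+0=39916800; T_12,2=11×10628640+3628800=120543840; T_12,3=11×12753576+10628640=150917976; T_12,4=11×8409500+12753576=105258076
Read c(12,1) = 39916800, c(12,2) = 120543840, c(12,3) = 150917976, c(12,4) = 105258076.

39916800, 120543840, 150917976, 105258076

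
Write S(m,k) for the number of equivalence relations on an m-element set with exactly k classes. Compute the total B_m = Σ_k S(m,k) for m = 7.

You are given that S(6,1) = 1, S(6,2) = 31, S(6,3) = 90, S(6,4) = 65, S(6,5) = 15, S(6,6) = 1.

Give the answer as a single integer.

877

row 7: T[7][1]=1·1+0=1  T[7][2]=2·31+1=63  T[7][3]=3·90+31=301  T[7][4]=4·65+90=350  T[7][5]=5·15+65=140  T[7][6]=6·1+15=21  T[7][7]=7·0+1=1
B_7 = ΣS(7,k) = 1+63+301+350+140+21+1 = 877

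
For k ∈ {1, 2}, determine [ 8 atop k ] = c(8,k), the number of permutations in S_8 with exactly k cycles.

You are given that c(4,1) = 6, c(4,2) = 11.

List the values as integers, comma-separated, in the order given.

r5: T_5,1=4×6+0=24; T_5,2=4×11+6=50
r6: T_6,1=5×24+0=120; T_6,2=5×50+24=274
r7: T_7,1=6×120+0=720; T_7,2=6×274+120=1764
r8: T_8,1=7×720+0=5040; T_8,2=7×1764+720=13068
Read c(8,1) = 5040, c(8,2) = 13068.

5040, 13068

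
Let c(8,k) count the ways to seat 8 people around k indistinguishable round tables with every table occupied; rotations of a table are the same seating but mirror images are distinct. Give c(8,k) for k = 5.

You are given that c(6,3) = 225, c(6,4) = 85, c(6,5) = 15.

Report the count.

1960

[7] T[7,4]:6*85+225=735 · T[7,5]:6*15+85=175
[8] T[8,5]:7*175+735=1960
Read c(8,5) = 1960.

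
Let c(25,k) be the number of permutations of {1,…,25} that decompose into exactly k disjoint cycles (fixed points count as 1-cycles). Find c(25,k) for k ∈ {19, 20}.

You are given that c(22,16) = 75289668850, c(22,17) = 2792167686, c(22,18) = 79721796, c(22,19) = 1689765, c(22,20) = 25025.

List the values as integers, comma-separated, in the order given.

[23] T[23,17]:22*2792167686+75289668850=136717357942 · T[23,18]:22*79721796+2792167686=4546047198 · T[23,19]:22*1689765+79721796=116896626 · T[23,20]:22*25025+1689765=2240315
[24] T[24,18]:23*4546047198+136717357942=241276443496 · T[24,19]:23*116896626+4546047198=7234669596 · T[24,20]:23*2240315+116896626=168423871
[25] T[25,19]:24*7234669596+241276443496=414908513800 · T[25,20]:24*168423871+7234669596=11276842500
Read c(25,19) = 414908513800, c(25,20) = 11276842500.

414908513800, 11276842500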